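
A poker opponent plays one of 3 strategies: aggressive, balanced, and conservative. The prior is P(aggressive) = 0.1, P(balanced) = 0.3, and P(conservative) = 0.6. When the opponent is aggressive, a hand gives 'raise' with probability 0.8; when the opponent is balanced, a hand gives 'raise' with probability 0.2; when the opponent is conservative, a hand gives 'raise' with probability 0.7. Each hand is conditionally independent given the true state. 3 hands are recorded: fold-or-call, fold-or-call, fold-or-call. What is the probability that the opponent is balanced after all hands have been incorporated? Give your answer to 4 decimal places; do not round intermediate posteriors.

0.9004

Apply Bayes' rule sequentially, carrying P(balanced) forward.
After 'fold-or-call': normaliser = 0.2·0.1000 + 0.8·0.3000 + 0.3·0.6000; P(aggressive) ≈ 0.0455, P(balanced) ≈ 0.5455, P(conservative) ≈ 0.4091
After 'fold-or-call': normaliser = 0.2·0.0455 + 0.8·0.5455 + 0.3·0.4091; P(aggressive) ≈ 0.0160, P(balanced) ≈ 0.7680, P(conservative) ≈ 0.2160
After 'fold-or-call': normaliser = 0.2·0.0160 + 0.8·0.7680 + 0.3·0.2160; P(aggressive) ≈ 0.0047, P(balanced) ≈ 0.9004, P(conservative) ≈ 0.0950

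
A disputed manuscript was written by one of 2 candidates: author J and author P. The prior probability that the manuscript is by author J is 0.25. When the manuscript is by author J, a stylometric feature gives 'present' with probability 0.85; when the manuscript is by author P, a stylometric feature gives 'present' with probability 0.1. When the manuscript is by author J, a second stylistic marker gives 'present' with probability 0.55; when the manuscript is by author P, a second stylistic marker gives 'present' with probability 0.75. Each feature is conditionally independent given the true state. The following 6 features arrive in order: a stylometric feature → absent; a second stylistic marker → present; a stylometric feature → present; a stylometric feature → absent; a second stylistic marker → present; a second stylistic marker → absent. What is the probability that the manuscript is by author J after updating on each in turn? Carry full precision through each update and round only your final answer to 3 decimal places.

0.071

After a stylometric feature='absent': P(author J) = 0.15·0.2500 / (0.15·0.2500 + 0.9·0.7500) ≈ 0.0526
After a second stylistic marker='present': P(author J) = 0.55·0.0526 / (0.55·0.0526 + 0.75·0.9474) ≈ 0.0391
After a stylometric feature='present': P(author J) = 0.85·0.0391 / (0.85·0.0391 + 0.1·0.9609) ≈ 0.2572
After a stylometric feature='absent': P(author J) = 0.15·0.2572 / (0.15·0.2572 + 0.9·0.7428) ≈ 0.0546
After a second stylistic marker='present': P(author J) = 0.55·0.0546 / (0.55·0.0546 + 0.75·0.9454) ≈ 0.0406
After a second stylistic marker='absent': P(author J) = 0.45·0.0406 / (0.45·0.0406 + 0.25·0.9594) ≈ 0.0708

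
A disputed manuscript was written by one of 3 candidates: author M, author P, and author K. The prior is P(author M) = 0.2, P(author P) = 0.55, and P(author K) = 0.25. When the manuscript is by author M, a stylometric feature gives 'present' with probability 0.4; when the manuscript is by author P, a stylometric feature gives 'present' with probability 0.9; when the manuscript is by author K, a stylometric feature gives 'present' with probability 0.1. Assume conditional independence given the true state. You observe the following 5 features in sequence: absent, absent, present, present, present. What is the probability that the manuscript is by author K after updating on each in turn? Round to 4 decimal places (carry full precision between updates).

0.0230

After 'absent': normaliser = 0.6·0.2000 + 0.1·0.5500 + 0.9·0.2500; P(author M) ≈ 0.3000, P(author P) ≈ 0.1375, P(author K) ≈ 0.5625
After 'absent': normaliser = 0.6·0.3000 + 0.1·0.1375 + 0.9·0.5625; P(author M) ≈ 0.2571, P(author P) ≈ 0.0196, P(author K) ≈ 0.7232
After 'present': normaliser = 0.4·0.2571 + 0.9·0.0196 + 0.1·0.7232; P(author M) ≈ 0.5333, P(author P) ≈ 0.0917, P(author K) ≈ 0.3750
After 'present': normaliser = 0.4·0.5333 + 0.9·0.0917 + 0.1·0.3750; P(author M) ≈ 0.6400, P(author P) ≈ 0.2475, P(author K) ≈ 0.1125
After 'present': normaliser = 0.4·0.6400 + 0.9·0.2475 + 0.1·0.1125; P(author M) ≈ 0.5224, P(author P) ≈ 0.4546, P(author K) ≈ 0.0230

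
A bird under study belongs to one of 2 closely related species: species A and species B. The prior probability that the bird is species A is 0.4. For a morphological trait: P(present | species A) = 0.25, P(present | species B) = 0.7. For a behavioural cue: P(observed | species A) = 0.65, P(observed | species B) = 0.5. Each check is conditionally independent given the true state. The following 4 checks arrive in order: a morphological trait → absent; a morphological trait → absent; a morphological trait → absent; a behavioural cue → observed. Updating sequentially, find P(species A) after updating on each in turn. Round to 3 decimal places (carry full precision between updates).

0.931

After a morphological trait='absent': P(species A) = 0.75·0.4000 / (0.75·0.4000 + 0.3·0.6000) ≈ 0.6250
After a morphological trait='absent': P(species A) = 0.75·0.6250 / (0.75·0.6250 + 0.3·0.3750) ≈ 0.8065
After a morphological trait='absent': P(species A) = 0.75·0.8065 / (0.75·0.8065 + 0.3·0.1935) ≈ 0.9124
After a behavioural cue='observed': P(species A) = 0.65·0.9124 / (0.65·0.9124 + 0.5·0.0876) ≈ 0.9312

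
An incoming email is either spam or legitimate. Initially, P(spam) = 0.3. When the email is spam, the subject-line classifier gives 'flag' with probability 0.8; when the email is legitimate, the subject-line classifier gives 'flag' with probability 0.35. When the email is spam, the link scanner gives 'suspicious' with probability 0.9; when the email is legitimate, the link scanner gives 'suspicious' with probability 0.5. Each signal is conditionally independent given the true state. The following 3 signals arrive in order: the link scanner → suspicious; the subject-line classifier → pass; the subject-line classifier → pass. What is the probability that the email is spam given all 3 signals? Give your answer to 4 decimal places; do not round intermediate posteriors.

0.0681

Each posterior becomes the prior for the next update.
After the link scanner='suspicious': P(spam) = 0.9·0.3000 / (0.9·0.3000 + 0.5·0.7000) ≈ 0.4355
After the subject-line classifier='pass': P(spam) = 0.2·0.4355 / (0.2·0.4355 + 0.65·0.5645) ≈ 0.1918
After the subject-line classifier='pass': P(spam) = 0.2·0.1918 / (0.2·0.1918 + 0.65·0.8082) ≈ 0.0681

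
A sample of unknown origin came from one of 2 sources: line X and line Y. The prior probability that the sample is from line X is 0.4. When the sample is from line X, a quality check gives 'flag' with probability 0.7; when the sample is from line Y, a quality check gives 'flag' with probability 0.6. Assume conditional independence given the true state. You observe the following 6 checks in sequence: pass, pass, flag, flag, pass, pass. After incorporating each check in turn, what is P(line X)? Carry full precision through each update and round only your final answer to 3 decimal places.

After 'pass': P(line X) = 0.3·0.4000 / (0.3·0.4000 + 0.4·0.6000) ≈ 0.3333
After 'pass': P(line X) = 0.3·0.3333 / (0.3·0.3333 + 0.4·0.6667) ≈ 0.2727
After 'flag': P(line X) = 0.7·0.2727 / (0.7·0.2727 + 0.6·0.7273) ≈ 0.3043
After 'flag': P(line X) = 0.7·0.3043 / (0.7·0.3043 + 0.6·0.6957) ≈ 0.3379
After 'pass': P(line X) = 0.3·0.3379 / (0.3·0.3379 + 0.4·0.6621) ≈ 0.2768
After 'pass': P(line X) = 0.3·0.2768 / (0.3·0.2768 + 0.4·0.7232) ≈ 0.2231

0.223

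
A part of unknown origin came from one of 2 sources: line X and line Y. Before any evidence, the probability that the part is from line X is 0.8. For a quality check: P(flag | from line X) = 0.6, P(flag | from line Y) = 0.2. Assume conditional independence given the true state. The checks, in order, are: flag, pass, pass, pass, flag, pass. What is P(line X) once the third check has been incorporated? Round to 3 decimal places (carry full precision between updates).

Each posterior becomes the prior for the next update.
After 'flag': P(line X) = 0.6·0.8000 / (0.6·0.8000 + 0.2·0.2000) ≈ 0.9231
After 'pass': P(line X) = 0.4·0.9231 / (0.4·0.9231 + 0.8·0.0769) ≈ 0.8571
After 'pass': P(line X) = 0.4·0.8571 / (0.4·0.8571 + 0.8·0.1429) ≈ 0.7500

0.750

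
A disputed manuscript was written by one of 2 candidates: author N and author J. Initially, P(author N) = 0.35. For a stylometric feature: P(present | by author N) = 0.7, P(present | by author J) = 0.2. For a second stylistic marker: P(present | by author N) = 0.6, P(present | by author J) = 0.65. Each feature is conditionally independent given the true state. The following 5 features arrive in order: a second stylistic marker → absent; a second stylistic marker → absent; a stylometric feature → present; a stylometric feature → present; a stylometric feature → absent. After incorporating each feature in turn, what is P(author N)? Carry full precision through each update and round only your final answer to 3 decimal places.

Apply Bayes' rule sequentially, carrying P(author N) forward.
After a second stylistic marker='absent': P(author N) = 0.4·0.3500 / (0.4·0.3500 + 0.35·0.6500) ≈ 0.3810
After a second stylistic marker='absent': P(author N) = 0.4·0.3810 / (0.4·0.3810 + 0.35·0.6190) ≈ 0.4129
After a stylometric feature='present': P(author N) = 0.7·0.4129 / (0.7·0.4129 + 0.2·0.5871) ≈ 0.7111
After a stylometric feature='present': P(author N) = 0.7·0.7111 / (0.7·0.7111 + 0.2·0.2889) ≈ 0.8960
After a stylometric feature='absent': P(author N) = 0.3·0.8960 / (0.3·0.8960 + 0.8·0.1040) ≈ 0.7636

0.764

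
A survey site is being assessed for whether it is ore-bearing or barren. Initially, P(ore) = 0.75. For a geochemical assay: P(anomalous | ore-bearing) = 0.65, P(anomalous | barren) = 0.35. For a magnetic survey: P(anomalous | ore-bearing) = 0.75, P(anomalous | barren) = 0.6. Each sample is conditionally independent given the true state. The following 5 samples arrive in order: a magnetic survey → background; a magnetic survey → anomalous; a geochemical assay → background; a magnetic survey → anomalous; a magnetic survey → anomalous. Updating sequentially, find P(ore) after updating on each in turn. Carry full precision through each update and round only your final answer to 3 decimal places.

Apply Bayes' rule sequentially, carrying P(ore) forward.
After a magnetic survey='background': P(ore) = 0.25·0.7500 / (0.25·0.7500 + 0.4·0.2500) ≈ 0.6522
After a magnetic survey='anomalous': P(ore) = 0.75·0.6522 / (0.75·0.6522 + 0.6·0.3478) ≈ 0.7009
After a geochemical assay='background': P(ore) = 0.35·0.7009 / (0.35·0.7009 + 0.65·0.2991) ≈ 0.5579
After a magnetic survey='anomalous': P(ore) = 0.75·0.5579 / (0.75·0.5579 + 0.6·0.4421) ≈ 0.6120
After a magnetic survey='anomalous': P(ore) = 0.75·0.6120 / (0.75·0.6120 + 0.6·0.3880) ≈ 0.6635

0.664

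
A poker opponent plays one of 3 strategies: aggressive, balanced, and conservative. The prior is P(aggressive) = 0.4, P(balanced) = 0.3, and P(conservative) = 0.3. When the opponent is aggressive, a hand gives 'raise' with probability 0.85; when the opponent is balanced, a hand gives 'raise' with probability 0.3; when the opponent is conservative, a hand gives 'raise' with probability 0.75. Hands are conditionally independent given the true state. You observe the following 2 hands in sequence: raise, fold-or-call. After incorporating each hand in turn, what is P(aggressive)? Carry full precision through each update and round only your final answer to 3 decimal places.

After 'raise': normaliser = 0.85·0.4000 + 0.3·0.3000 + 0.75·0.3000; P(aggressive) ≈ 0.5191, P(balanced) ≈ 0.1374, P(conservative) ≈ 0.3435
After 'fold-or-call': normaliser = 0.15·0.5191 + 0.7·0.1374 + 0.25·0.3435; P(aggressive) ≈ 0.2996, P(balanced) ≈ 0.3700, P(conservative) ≈ 0.3304

0.300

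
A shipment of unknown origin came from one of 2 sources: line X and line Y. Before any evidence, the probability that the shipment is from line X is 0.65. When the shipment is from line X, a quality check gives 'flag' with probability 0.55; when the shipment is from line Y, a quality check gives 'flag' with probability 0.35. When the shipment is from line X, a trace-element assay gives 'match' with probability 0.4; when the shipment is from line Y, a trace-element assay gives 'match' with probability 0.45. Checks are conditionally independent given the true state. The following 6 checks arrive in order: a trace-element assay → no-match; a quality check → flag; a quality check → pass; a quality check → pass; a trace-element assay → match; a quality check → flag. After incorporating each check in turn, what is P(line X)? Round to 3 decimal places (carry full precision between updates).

After a trace-element assay='no-match': P(line X) = 0.6·0.6500 / (0.6·0.6500 + 0.55·0.3500) ≈ 0.6695
After a quality check='flag': P(line X) = 0.55·0.6695 / (0.55·0.6695 + 0.35·0.3305) ≈ 0.7610
After a quality check='pass': P(line X) = 0.45·0.7610 / (0.45·0.7610 + 0.65·0.2390) ≈ 0.6879
After a quality check='pass': P(line X) = 0.45·0.6879 / (0.45·0.6879 + 0.65·0.3121) ≈ 0.6041
After a trace-element assay='match': P(line X) = 0.4·0.6041 / (0.4·0.6041 + 0.45·0.3959) ≈ 0.5756
After a quality check='flag': P(line X) = 0.55·0.5756 / (0.55·0.5756 + 0.35·0.4244) ≈ 0.6807

0.681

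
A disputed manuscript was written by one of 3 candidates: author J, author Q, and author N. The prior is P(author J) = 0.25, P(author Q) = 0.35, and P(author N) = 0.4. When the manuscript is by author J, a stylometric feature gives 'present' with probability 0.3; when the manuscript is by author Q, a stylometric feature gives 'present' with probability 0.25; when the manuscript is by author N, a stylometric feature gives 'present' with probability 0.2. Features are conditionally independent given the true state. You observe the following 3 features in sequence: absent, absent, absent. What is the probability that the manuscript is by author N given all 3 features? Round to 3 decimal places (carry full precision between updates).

0.467

After 'absent': normaliser = 0.7·0.2500 + 0.75·0.3500 + 0.8·0.4000; P(author J) ≈ 0.2310, P(author Q) ≈ 0.3465, P(author N) ≈ 0.4224
After 'absent': normaliser = 0.7·0.2310 + 0.75·0.3465 + 0.8·0.4224; P(author J) ≈ 0.2129, P(author Q) ≈ 0.3422, P(author N) ≈ 0.4449
After 'absent': normaliser = 0.7·0.2129 + 0.75·0.3422 + 0.8·0.4449; P(author J) ≈ 0.1957, P(author Q) ≈ 0.3370, P(author N) ≈ 0.4674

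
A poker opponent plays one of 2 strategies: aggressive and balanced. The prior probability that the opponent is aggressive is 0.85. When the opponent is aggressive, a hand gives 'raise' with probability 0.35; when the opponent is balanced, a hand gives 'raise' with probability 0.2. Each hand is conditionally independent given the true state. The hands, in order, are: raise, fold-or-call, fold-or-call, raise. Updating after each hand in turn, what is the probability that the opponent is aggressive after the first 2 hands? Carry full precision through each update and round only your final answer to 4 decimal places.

0.8896

Each posterior becomes the prior for the next update.
After 'raise': P(aggressive) = 0.35·0.8500 / (0.35·0.8500 + 0.2·0.1500) ≈ 0.9084
After 'fold-or-call': P(aggressive) = 0.65·0.9084 / (0.65·0.9084 + 0.8·0.0916) ≈ 0.8896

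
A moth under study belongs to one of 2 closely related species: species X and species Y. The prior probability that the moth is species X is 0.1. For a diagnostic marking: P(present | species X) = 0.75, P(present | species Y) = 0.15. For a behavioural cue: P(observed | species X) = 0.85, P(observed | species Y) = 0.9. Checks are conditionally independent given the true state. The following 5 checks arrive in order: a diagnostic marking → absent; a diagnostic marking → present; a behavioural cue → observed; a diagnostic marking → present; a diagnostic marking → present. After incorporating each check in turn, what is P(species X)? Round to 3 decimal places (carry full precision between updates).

0.794

After a diagnostic marking='absent': P(species X) = 0.25·0.1000 / (0.25·0.1000 + 0.85·0.9000) ≈ 0.0316
After a diagnostic marking='present': P(species X) = 0.75·0.0316 / (0.75·0.0316 + 0.15·0.9684) ≈ 0.1404
After a behavioural cue='observed': P(species X) = 0.85·0.1404 / (0.85·0.1404 + 0.9·0.8596) ≈ 0.1337
After a diagnostic marking='present': P(species X) = 0.75·0.1337 / (0.75·0.1337 + 0.15·0.8663) ≈ 0.4355
After a diagnostic marking='present': P(species X) = 0.75·0.4355 / (0.75·0.4355 + 0.15·0.5645) ≈ 0.7942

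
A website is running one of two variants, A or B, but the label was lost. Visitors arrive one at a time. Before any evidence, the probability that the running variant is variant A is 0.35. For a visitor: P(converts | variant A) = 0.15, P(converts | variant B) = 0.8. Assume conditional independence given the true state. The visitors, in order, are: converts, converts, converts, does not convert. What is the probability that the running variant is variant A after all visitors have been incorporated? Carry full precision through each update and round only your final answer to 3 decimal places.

0.015

After 'converts': P(A) = 0.15·0.3500 / (0.15·0.3500 + 0.8·0.6500) ≈ 0.0917
After 'converts': P(A) = 0.15·0.0917 / (0.15·0.0917 + 0.8·0.9083) ≈ 0.0186
After 'converts': P(A) = 0.15·0.0186 / (0.15·0.0186 + 0.8·0.9814) ≈ 0.0035
After 'does not convert': P(A) = 0.85·0.0035 / (0.85·0.0035 + 0.2·0.9965) ≈ 0.0149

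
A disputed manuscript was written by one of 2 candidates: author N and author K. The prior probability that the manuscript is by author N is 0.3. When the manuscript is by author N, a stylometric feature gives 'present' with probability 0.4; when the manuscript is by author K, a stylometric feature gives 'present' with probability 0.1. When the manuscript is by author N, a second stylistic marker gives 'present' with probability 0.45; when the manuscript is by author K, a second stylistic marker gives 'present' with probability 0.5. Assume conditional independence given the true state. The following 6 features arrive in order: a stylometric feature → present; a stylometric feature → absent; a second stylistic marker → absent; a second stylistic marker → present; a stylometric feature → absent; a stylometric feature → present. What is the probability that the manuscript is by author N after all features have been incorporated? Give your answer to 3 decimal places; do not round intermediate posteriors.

0.751

Each posterior becomes the prior for the next update.
After a stylometric feature='present': P(author N) = 0.4·0.3000 / (0.4·0.3000 + 0.1·0.7000) ≈ 0.6316
After a stylometric feature='absent': P(author N) = 0.6·0.6316 / (0.6·0.6316 + 0.9·0.3684) ≈ 0.5333
After a second stylistic marker='absent': P(author N) = 0.55·0.5333 / (0.55·0.5333 + 0.5·0.4667) ≈ 0.5570
After a second stylistic marker='present': P(author N) = 0.45·0.5570 / (0.45·0.5570 + 0.5·0.4430) ≈ 0.5308
After a stylometric feature='absent': P(author N) = 0.6·0.5308 / (0.6·0.5308 + 0.9·0.4692) ≈ 0.4300
After a stylometric feature='present': P(author N) = 0.4·0.4300 / (0.4·0.4300 + 0.1·0.5700) ≈ 0.7511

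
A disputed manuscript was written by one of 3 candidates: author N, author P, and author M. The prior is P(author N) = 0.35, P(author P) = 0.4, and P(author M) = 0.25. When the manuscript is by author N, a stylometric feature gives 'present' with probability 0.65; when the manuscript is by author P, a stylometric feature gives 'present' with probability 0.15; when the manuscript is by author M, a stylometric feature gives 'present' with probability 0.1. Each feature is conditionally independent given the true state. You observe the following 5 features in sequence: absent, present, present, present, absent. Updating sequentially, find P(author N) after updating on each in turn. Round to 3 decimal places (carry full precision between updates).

After 'absent': normaliser = 0.35·0.3500 + 0.85·0.4000 + 0.9·0.2500; P(author N) ≈ 0.1782, P(author P) ≈ 0.4945, P(author M) ≈ 0.3273
After 'present': normaliser = 0.65·0.1782 + 0.15·0.4945 + 0.1·0.3273; P(author N) ≈ 0.5200, P(author P) ≈ 0.3331, P(author M) ≈ 0.1469
After 'present': normaliser = 0.65·0.5200 + 0.15·0.3331 + 0.1·0.1469; P(author N) ≈ 0.8394, P(author P) ≈ 0.1241, P(author M) ≈ 0.0365
After 'present': normaliser = 0.65·0.8394 + 0.15·0.1241 + 0.1·0.0365; P(author N) ≈ 0.9608, P(author P) ≈ 0.0328, P(author M) ≈ 0.0064
After 'absent': normaliser = 0.35·0.9608 + 0.85·0.0328 + 0.9·0.0064; P(author N) ≈ 0.9091, P(author P) ≈ 0.0753, P(author M) ≈ 0.0156

0.909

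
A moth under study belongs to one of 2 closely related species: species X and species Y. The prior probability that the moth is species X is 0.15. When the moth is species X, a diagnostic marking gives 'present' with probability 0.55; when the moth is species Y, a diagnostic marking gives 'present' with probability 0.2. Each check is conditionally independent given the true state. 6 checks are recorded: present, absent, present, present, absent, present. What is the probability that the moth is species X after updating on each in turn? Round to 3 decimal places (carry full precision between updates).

Apply Bayes' rule sequentially, carrying P(species X) forward.
After 'present': P(species X) = 0.55·0.1500 / (0.55·0.1500 + 0.2·0.8500) ≈ 0.3267
After 'absent': P(species X) = 0.45·0.3267 / (0.45·0.3267 + 0.8·0.6733) ≈ 0.2144
After 'present': P(species X) = 0.55·0.2144 / (0.55·0.2144 + 0.2·0.7856) ≈ 0.4288
After 'present': P(species X) = 0.55·0.4288 / (0.55·0.4288 + 0.2·0.5712) ≈ 0.6737
After 'absent': P(species X) = 0.45·0.6737 / (0.45·0.6737 + 0.8·0.3263) ≈ 0.5373
After 'present': P(species X) = 0.55·0.5373 / (0.55·0.5373 + 0.2·0.4627) ≈ 0.7615

0.762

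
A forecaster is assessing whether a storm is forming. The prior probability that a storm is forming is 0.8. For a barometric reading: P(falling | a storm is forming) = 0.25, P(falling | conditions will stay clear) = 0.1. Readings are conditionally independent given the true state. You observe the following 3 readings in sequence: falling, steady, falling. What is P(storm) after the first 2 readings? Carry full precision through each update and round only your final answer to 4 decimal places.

Apply Bayes' rule sequentially, carrying P(storm) forward.
After 'falling': P(storm) = 0.25·0.8000 / (0.25·0.8000 + 0.1·0.2000) ≈ 0.9091
After 'steady': P(storm) = 0.75·0.9091 / (0.75·0.9091 + 0.9·0.0909) ≈ 0.8929

0.8929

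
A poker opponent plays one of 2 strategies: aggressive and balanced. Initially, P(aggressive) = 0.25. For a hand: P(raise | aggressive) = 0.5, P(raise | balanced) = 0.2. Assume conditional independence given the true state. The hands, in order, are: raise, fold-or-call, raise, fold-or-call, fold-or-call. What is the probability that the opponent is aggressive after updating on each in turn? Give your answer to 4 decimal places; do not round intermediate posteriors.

0.3371

After 'raise': P(aggressive) = 0.5·0.2500 / (0.5·0.2500 + 0.2·0.7500) ≈ 0.4545
After 'fold-or-call': P(aggressive) = 0.5·0.4545 / (0.5·0.4545 + 0.8·0.5455) ≈ 0.3425
After 'raise': P(aggressive) = 0.5·0.3425 / (0.5·0.3425 + 0.2·0.6575) ≈ 0.5656
After 'fold-or-call': P(aggressive) = 0.5·0.5656 / (0.5·0.5656 + 0.8·0.4344) ≈ 0.4487
After 'fold-or-call': P(aggressive) = 0.5·0.4487 / (0.5·0.4487 + 0.8·0.5513) ≈ 0.3371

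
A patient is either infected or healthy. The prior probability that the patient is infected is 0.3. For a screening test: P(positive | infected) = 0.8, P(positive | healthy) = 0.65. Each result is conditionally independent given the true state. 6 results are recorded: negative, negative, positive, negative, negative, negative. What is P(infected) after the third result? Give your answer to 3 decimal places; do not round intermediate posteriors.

Each posterior becomes the prior for the next update.
After 'negative': P(infected) = 0.2·0.3000 / (0.2·0.3000 + 0.35·0.7000) ≈ 0.1967
After 'negative': P(infected) = 0.2·0.1967 / (0.2·0.1967 + 0.35·0.8033) ≈ 0.1228
After 'positive': P(infected) = 0.8·0.1228 / (0.8·0.1228 + 0.65·0.8772) ≈ 0.1469

0.147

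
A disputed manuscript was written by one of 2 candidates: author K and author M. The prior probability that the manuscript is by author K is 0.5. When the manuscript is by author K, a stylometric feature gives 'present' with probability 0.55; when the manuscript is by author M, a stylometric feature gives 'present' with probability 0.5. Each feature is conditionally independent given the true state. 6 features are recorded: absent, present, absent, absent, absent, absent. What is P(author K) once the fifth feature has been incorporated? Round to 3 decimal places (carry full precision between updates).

After 'absent': P(author K) = 0.45·0.5000 / (0.45·0.5000 + 0.5·0.5000) ≈ 0.4737
After 'present': P(author K) = 0.55·0.4737 / (0.55·0.4737 + 0.5·0.5263) ≈ 0.4975
After 'absent': P(author K) = 0.45·0.4975 / (0.45·0.4975 + 0.5·0.5025) ≈ 0.4712
After 'absent': P(author K) = 0.45·0.4712 / (0.45·0.4712 + 0.5·0.5288) ≈ 0.4450
After 'absent': P(author K) = 0.45·0.4450 / (0.45·0.4450 + 0.5·0.5550) ≈ 0.4192

0.419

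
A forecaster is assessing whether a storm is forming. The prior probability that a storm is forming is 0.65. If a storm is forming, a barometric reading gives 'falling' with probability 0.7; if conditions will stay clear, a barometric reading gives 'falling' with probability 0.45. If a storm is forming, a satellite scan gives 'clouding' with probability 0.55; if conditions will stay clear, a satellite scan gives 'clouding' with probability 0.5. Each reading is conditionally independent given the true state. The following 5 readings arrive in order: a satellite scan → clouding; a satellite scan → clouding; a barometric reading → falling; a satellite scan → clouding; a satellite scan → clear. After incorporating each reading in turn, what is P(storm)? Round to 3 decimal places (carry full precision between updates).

Each posterior becomes the prior for the next update.
After a satellite scan='clouding': P(storm) = 0.55·0.6500 / (0.55·0.6500 + 0.5·0.3500) ≈ 0.6714
After a satellite scan='clouding': P(storm) = 0.55·0.6714 / (0.55·0.6714 + 0.5·0.3286) ≈ 0.6920
After a barometric reading='falling': P(storm) = 0.7·0.6920 / (0.7·0.6920 + 0.45·0.3080) ≈ 0.7776
After a satellite scan='clouding': P(storm) = 0.55·0.7776 / (0.55·0.7776 + 0.5·0.2224) ≈ 0.7936
After a satellite scan='clear': P(storm) = 0.45·0.7936 / (0.45·0.7936 + 0.5·0.2064) ≈ 0.7758

0.776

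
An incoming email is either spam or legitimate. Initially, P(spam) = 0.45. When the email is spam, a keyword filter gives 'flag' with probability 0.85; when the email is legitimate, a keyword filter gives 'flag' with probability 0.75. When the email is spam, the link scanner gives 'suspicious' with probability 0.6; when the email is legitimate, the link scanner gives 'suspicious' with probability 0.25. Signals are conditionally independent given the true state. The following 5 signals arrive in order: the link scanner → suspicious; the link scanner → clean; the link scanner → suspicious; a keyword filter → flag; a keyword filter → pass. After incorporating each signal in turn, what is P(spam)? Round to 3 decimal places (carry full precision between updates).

After the link scanner='suspicious': P(spam) = 0.6·0.4500 / (0.6·0.4500 + 0.25·0.5500) ≈ 0.6626
After the link scanner='clean': P(spam) = 0.4·0.6626 / (0.4·0.6626 + 0.75·0.3374) ≈ 0.5115
After the link scanner='suspicious': P(spam) = 0.6·0.5115 / (0.6·0.5115 + 0.25·0.4885) ≈ 0.7154
After a keyword filter='flag': P(spam) = 0.85·0.7154 / (0.85·0.7154 + 0.75·0.2846) ≈ 0.7402
After a keyword filter='pass': P(spam) = 0.15·0.7402 / (0.15·0.7402 + 0.25·0.2598) ≈ 0.6309

0.631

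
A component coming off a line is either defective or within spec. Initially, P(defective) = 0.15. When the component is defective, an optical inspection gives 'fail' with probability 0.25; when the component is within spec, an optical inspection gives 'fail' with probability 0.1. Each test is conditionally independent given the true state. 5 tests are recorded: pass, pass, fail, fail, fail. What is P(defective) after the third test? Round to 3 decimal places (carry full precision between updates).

After 'pass': P(defective) = 0.75·0.1500 / (0.75·0.1500 + 0.9·0.8500) ≈ 0.1282
After 'pass': P(defective) = 0.75·0.1282 / (0.75·0.1282 + 0.9·0.8718) ≈ 0.1092
After 'fail': P(defective) = 0.25·0.1092 / (0.25·0.1092 + 0.1·0.8908) ≈ 0.2345

0.235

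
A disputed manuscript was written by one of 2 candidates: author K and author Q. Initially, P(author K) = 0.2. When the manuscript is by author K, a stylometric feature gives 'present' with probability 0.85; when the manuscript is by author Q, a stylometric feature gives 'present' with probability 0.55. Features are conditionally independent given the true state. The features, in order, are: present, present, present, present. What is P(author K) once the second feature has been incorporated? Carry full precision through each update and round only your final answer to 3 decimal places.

After 'present': P(author K) = 0.85·0.2000 / (0.85·0.2000 + 0.55·0.8000) ≈ 0.2787
After 'present': P(author K) = 0.85·0.2787 / (0.85·0.2787 + 0.55·0.7213) ≈ 0.3739

0.374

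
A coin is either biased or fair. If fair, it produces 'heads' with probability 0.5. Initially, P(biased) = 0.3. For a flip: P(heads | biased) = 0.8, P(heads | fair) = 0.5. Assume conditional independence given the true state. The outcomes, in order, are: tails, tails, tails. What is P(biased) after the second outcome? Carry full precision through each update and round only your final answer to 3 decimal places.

After 'tails': P(biased) = 0.2·0.3000 / (0.2·0.3000 + 0.5·0.7000) ≈ 0.1463
After 'tails': P(biased) = 0.2·0.1463 / (0.2·0.1463 + 0.5·0.8537) ≈ 0.0642

0.064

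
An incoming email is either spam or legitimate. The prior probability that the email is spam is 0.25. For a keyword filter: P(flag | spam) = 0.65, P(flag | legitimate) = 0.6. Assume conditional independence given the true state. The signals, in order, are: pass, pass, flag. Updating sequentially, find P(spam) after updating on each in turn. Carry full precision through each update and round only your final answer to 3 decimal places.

0.217

After 'pass': P(spam) = 0.35·0.2500 / (0.35·0.2500 + 0.4·0.7500) ≈ 0.2258
After 'pass': P(spam) = 0.35·0.2258 / (0.35·0.2258 + 0.4·0.7742) ≈ 0.2033
After 'flag': P(spam) = 0.65·0.2033 / (0.65·0.2033 + 0.6·0.7967) ≈ 0.2166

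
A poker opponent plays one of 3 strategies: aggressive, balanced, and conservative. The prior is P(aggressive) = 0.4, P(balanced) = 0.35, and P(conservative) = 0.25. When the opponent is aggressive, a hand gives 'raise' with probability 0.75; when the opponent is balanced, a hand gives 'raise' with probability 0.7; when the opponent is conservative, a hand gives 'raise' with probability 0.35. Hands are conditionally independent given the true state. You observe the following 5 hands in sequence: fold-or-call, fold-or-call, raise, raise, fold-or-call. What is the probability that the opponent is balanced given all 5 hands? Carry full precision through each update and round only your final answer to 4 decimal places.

Each posterior becomes the prior for the next update.
After 'fold-or-call': normaliser = 0.25·0.4000 + 0.3·0.3500 + 0.65·0.2500; P(aggressive) ≈ 0.2721, P(balanced) ≈ 0.2857, P(conservative) ≈ 0.4422
After 'fold-or-call': normaliser = 0.25·0.2721 + 0.3·0.2857 + 0.65·0.4422; P(aggressive) ≈ 0.1542, P(balanced) ≈ 0.1943, P(conservative) ≈ 0.6515
After 'raise': normaliser = 0.75·0.1542 + 0.7·0.1943 + 0.35·0.6515; P(aggressive) ≈ 0.2411, P(balanced) ≈ 0.2835, P(conservative) ≈ 0.4754
After 'raise': normaliser = 0.75·0.2411 + 0.7·0.2835 + 0.35·0.4754; P(aggressive) ≈ 0.3314, P(balanced) ≈ 0.3637, P(conservative) ≈ 0.3049
After 'fold-or-call': normaliser = 0.25·0.3314 + 0.3·0.3637 + 0.65·0.3049; P(aggressive) ≈ 0.2123, P(balanced) ≈ 0.2797, P(conservative) ≈ 0.5080

0.2797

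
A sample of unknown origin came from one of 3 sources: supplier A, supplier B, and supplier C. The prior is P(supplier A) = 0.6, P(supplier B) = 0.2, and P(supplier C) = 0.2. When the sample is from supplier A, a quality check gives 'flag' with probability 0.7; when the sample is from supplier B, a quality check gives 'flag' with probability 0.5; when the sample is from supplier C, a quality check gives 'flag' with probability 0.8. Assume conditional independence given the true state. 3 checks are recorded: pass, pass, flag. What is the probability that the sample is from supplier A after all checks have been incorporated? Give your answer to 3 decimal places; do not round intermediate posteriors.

After 'pass': normaliser = 0.3·0.6000 + 0.5·0.2000 + 0.2·0.2000; P(supplier A) ≈ 0.5625, P(supplier B) ≈ 0.3125, P(supplier C) ≈ 0.1250
After 'pass': normaliser = 0.3·0.5625 + 0.5·0.3125 + 0.2·0.1250; P(supplier A) ≈ 0.4821, P(supplier B) ≈ 0.4464, P(supplier C) ≈ 0.0714
After 'flag': normaliser = 0.7·0.4821 + 0.5·0.4464 + 0.8·0.0714; P(supplier A) ≈ 0.5462, P(supplier B) ≈ 0.3613, P(supplier C) ≈ 0.0925

0.546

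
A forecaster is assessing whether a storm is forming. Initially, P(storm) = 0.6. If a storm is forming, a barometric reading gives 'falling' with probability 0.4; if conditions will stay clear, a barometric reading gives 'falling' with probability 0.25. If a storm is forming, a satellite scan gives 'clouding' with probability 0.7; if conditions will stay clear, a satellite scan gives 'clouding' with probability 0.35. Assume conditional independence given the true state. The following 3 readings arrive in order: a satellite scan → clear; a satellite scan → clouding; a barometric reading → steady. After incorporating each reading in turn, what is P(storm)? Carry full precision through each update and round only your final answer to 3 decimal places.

0.526

After a satellite scan='clear': P(storm) = 0.3·0.6000 / (0.3·0.6000 + 0.65·0.4000) ≈ 0.4091
After a satellite scan='clouding': P(storm) = 0.7·0.4091 / (0.7·0.4091 + 0.35·0.5909) ≈ 0.5806
After a barometric reading='steady': P(storm) = 0.6·0.5806 / (0.6·0.5806 + 0.75·0.4194) ≈ 0.5255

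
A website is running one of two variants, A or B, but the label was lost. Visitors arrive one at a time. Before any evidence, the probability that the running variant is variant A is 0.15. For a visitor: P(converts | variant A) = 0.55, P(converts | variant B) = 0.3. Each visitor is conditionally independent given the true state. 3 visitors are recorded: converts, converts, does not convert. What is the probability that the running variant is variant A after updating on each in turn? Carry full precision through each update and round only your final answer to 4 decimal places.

0.2760

Each posterior becomes the prior for the next update.
After 'converts': P(A) = 0.55·0.1500 / (0.55·0.1500 + 0.3·0.8500) ≈ 0.2444
After 'converts': P(A) = 0.55·0.2444 / (0.55·0.2444 + 0.3·0.7556) ≈ 0.3723
After 'does not convert': P(A) = 0.45·0.3723 / (0.45·0.3723 + 0.7·0.6277) ≈ 0.2760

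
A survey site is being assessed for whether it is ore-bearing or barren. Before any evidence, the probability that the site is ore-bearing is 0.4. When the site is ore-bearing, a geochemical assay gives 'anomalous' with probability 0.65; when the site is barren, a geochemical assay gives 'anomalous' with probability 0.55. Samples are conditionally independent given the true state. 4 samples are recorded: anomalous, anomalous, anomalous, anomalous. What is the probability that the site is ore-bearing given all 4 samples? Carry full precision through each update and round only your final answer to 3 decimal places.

0.565

Apply Bayes' rule sequentially, carrying P(ore) forward.
After 'anomalous': P(ore) = 0.65·0.4000 / (0.65·0.4000 + 0.55·0.6000) ≈ 0.4407
After 'anomalous': P(ore) = 0.65·0.4407 / (0.65·0.4407 + 0.55·0.5593) ≈ 0.4822
After 'anomalous': P(ore) = 0.65·0.4822 / (0.65·0.4822 + 0.55·0.5178) ≈ 0.5239
After 'anomalous': P(ore) = 0.65·0.5239 / (0.65·0.5239 + 0.55·0.4761) ≈ 0.5653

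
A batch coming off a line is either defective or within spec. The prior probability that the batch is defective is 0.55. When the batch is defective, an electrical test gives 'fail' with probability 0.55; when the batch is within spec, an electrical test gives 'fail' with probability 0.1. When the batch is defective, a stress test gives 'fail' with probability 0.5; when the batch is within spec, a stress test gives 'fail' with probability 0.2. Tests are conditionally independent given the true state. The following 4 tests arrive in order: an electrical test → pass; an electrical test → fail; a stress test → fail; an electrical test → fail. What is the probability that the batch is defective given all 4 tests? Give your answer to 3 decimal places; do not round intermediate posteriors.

0.979

After an electrical test='pass': P(defective) = 0.45·0.5500 / (0.45·0.5500 + 0.9·0.4500) ≈ 0.3793
After an electrical test='fail': P(defective) = 0.55·0.3793 / (0.55·0.3793 + 0.1·0.6207) ≈ 0.7707
After a stress test='fail': P(defective) = 0.5·0.7707 / (0.5·0.7707 + 0.2·0.2293) ≈ 0.8936
After an electrical test='fail': P(defective) = 0.55·0.8936 / (0.55·0.8936 + 0.1·0.1064) ≈ 0.9788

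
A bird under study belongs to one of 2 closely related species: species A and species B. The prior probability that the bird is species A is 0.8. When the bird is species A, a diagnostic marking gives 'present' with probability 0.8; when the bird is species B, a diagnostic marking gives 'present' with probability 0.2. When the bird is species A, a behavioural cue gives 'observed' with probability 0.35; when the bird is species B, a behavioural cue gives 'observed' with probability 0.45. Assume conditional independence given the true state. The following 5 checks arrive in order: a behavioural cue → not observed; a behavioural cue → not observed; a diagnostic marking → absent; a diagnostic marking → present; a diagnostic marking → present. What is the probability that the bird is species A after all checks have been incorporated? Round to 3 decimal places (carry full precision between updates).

After a behavioural cue='not observed': P(species A) = 0.65·0.8000 / (0.65·0.8000 + 0.55·0.2000) ≈ 0.8254
After a behavioural cue='not observed': P(species A) = 0.65·0.8254 / (0.65·0.8254 + 0.55·0.1746) ≈ 0.8482
After a diagnostic marking='absent': P(species A) = 0.2·0.8482 / (0.2·0.8482 + 0.8·0.1518) ≈ 0.5828
After a diagnostic marking='present': P(species A) = 0.8·0.5828 / (0.8·0.5828 + 0.2·0.4172) ≈ 0.8482
After a diagnostic marking='present': P(species A) = 0.8·0.8482 / (0.8·0.8482 + 0.2·0.1518) ≈ 0.9572

0.957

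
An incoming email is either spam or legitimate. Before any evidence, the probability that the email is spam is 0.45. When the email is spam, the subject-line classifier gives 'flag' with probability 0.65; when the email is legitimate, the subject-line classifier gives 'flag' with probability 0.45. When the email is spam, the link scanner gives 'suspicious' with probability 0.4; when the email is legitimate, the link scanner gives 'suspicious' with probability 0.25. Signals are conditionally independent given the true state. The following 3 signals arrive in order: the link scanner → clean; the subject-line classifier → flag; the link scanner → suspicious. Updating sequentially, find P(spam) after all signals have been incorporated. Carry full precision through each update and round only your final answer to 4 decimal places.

0.6020

After the link scanner='clean': P(spam) = 0.6·0.4500 / (0.6·0.4500 + 0.75·0.5500) ≈ 0.3956
After the subject-line classifier='flag': P(spam) = 0.65·0.3956 / (0.65·0.3956 + 0.45·0.6044) ≈ 0.4860
After the link scanner='suspicious': P(spam) = 0.4·0.4860 / (0.4·0.4860 + 0.25·0.5140) ≈ 0.6020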